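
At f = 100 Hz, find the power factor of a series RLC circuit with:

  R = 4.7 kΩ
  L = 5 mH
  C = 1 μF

Step 1 — Angular frequency: ω = 2π·f = 2π·100 = 628.3 rad/s.
Step 2 — Component impedances:
  R: Z = R = 4700 Ω
  L: Z = jωL = j·628.3·0.005 = 0 + j3.142 Ω
  C: Z = 1/(jωC) = -j/(ω·C) = 0 - j1592 Ω
Step 3 — Series combination: Z_total = R + L + C = 4700 - j1588 Ω = 4961∠-18.7° Ω.
Step 4 — Power factor: PF = cos(φ) = Re(Z)/|Z| = 4700/4961 = 0.9474.
Step 5 — Type: Im(Z) = -1588 ⇒ leading (phase φ = -18.7°).

PF = 0.9474 (leading, φ = -18.7°)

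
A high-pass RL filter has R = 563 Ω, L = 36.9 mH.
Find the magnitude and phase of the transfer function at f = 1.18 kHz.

Step 1 — Angular frequency: ω = 2π·1180 = 7414 rad/s.
Step 2 — Transfer function: H(jω) = jωL/(R + jωL).
Step 3 — Numerator jωL = j·273.6; denominator R + jωL = 563 + j273.6.
Step 4 — H = 0.191 + j0.3931.
Step 5 — Magnitude: |H| = 0.4371 (-7.2 dB); phase: φ = 64.1°.

|H| = 0.4371 (-7.2 dB), φ = 64.1°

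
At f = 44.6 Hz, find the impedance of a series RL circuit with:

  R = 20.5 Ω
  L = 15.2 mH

Step 1 — Angular frequency: ω = 2π·f = 2π·44.6 = 280.2 rad/s.
Step 2 — Component impedances:
  R: Z = R = 20.5 Ω
  L: Z = jωL = j·280.2·0.0152 = 0 + j4.259 Ω
Step 3 — Series combination: Z_total = R + L = 20.5 + j4.259 Ω = 20.94∠11.7° Ω.

Z = 20.5 + j4.259 Ω = 20.94∠11.7° Ω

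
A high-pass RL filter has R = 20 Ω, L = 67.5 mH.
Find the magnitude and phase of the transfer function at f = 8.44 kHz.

Step 1 — Angular frequency: ω = 2π·8440 = 5.303e+04 rad/s.
Step 2 — Transfer function: H(jω) = jωL/(R + jωL).
Step 3 — Numerator jωL = j·3580; denominator R + jωL = 20 + j3580.
Step 4 — H = 1 + j0.005587.
Step 5 — Magnitude: |H| = 1 (-0.0 dB); phase: φ = 0.3°.

|H| = 1 (-0.0 dB), φ = 0.3°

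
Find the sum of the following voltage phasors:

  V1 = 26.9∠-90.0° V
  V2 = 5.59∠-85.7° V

Step 1 — Convert each phasor to rectangular form:
  V1 = 26.9·(cos(-90.0°) + j·sin(-90.0°)) = 0 - j26.9 V
  V2 = 5.59·(cos(-85.7°) + j·sin(-85.7°)) = 0.4191 - j5.574 V
Step 2 — Sum components: V_total = 0.4191 - j32.47 V.
Step 3 — Convert to polar: |V_total| = 32.48 V, ∠V_total = -89.3°.

V_total = 32.48∠-89.3° V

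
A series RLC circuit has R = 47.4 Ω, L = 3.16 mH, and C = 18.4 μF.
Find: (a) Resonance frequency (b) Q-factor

Step 1 — Resonance condition Im(Z)=0 gives ω₀ = 1/√(LC).
Step 2 — ω₀ = 1/√(0.00316·1.84e-05) = 4147 rad/s.
Step 3 — f₀ = ω₀/(2π) = 660 Hz.
Step 4 — Series Q: Q = ω₀L/R = 4147·0.00316/47.4 = 0.2765.

(a) f₀ = 660 Hz  (b) Q = 0.2765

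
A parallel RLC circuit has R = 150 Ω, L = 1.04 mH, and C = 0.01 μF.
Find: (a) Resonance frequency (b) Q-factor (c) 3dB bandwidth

Step 1 — Resonance: ω₀ = 1/√(LC) = 1/√(0.00104·1e-08) = 3.101e+05 rad/s.
Step 2 — f₀ = ω₀/(2π) = 4.935e+04 Hz.
Step 3 — Parallel Q: Q = R/(ω₀L) = 150/(3.101e+05·0.00104) = 0.4651.
Step 4 — Bandwidth: Δω = ω₀/Q = 6.667e+05 rad/s; BW = Δω/(2π) = 1.061e+05 Hz.

(a) f₀ = 4.935e+04 Hz  (b) Q = 0.4651  (c) BW = 1.061e+05 Hz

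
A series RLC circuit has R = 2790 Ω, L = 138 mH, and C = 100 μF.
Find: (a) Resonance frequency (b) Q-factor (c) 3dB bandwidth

Step 1 — Resonance condition Im(Z)=0 gives ω₀ = 1/√(LC).
Step 2 — ω₀ = 1/√(0.138·0.0001) = 269.2 rad/s.
Step 3 — f₀ = ω₀/(2π) = 42.84 Hz.
Step 4 — Series Q: Q = ω₀L/R = 269.2·0.138/2790 = 0.01331.
Step 5 — 3dB bandwidth: Δω = ω₀/Q = 2.022e+04 rad/s; BW = Δω/(2π) = 3218 Hz.

(a) f₀ = 42.84 Hz  (b) Q = 0.01331  (c) BW = 3218 Hz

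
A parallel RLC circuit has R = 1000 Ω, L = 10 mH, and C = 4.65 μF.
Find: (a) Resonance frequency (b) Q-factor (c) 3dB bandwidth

Step 1 — Resonance: ω₀ = 1/√(LC) = 1/√(0.01·4.65e-06) = 4637 rad/s.
Step 2 — f₀ = ω₀/(2π) = 738.1 Hz.
Step 3 — Parallel Q: Q = R/(ω₀L) = 1000/(4637·0.01) = 21.56.
Step 4 — Bandwidth: Δω = ω₀/Q = 215.1 rad/s; BW = Δω/(2π) = 34.23 Hz.

(a) f₀ = 738.1 Hz  (b) Q = 21.56  (c) BW = 34.23 Hz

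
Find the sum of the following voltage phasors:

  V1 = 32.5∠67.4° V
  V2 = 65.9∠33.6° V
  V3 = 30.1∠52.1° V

Step 1 — Convert each phasor to rectangular form:
  V1 = 32.5·(cos(67.4°) + j·sin(67.4°)) = 12.49 + j30 V
  V2 = 65.9·(cos(33.6°) + j·sin(33.6°)) = 54.89 + j36.47 V
  V3 = 30.1·(cos(52.1°) + j·sin(52.1°)) = 18.49 + j23.75 V
Step 2 — Sum components: V_total = 85.87 + j90.22 V.
Step 3 — Convert to polar: |V_total| = 124.6 V, ∠V_total = 46.4°.

V_total = 124.6∠46.4° V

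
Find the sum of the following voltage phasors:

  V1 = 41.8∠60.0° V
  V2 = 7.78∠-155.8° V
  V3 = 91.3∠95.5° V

Step 1 — Convert each phasor to rectangular form:
  V1 = 41.8·(cos(60.0°) + j·sin(60.0°)) = 20.9 + j36.2 V
  V2 = 7.78·(cos(-155.8°) + j·sin(-155.8°)) = -7.096 - j3.189 V
  V3 = 91.3·(cos(95.5°) + j·sin(95.5°)) = -8.751 + j90.88 V
Step 2 — Sum components: V_total = 5.053 + j123.9 V.
Step 3 — Convert to polar: |V_total| = 124 V, ∠V_total = 87.7°.

V_total = 124∠87.7° V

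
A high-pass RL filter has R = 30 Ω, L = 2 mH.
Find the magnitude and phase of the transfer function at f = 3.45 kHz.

Step 1 — Angular frequency: ω = 2π·3450 = 2.168e+04 rad/s.
Step 2 — Transfer function: H(jω) = jωL/(R + jωL).
Step 3 — Numerator jωL = j·43.35; denominator R + jωL = 30 + j43.35.
Step 4 — H = 0.6762 + j0.4679.
Step 5 — Magnitude: |H| = 0.8223 (-1.7 dB); phase: φ = 34.7°.

|H| = 0.8223 (-1.7 dB), φ = 34.7°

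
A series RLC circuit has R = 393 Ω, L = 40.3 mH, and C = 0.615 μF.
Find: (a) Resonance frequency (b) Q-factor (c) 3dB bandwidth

Step 1 — Resonance: ω₀ = 1/√(LC) = 1/√(0.0403·6.15e-07) = 6352 rad/s.
Step 2 — f₀ = ω₀/(2π) = 1011 Hz.
Step 3 — Series Q: Q = ω₀L/R = 6352·0.0403/393 = 0.6514.
Step 4 — Bandwidth: Δω = ω₀/Q = 9752 rad/s; BW = Δω/(2π) = 1552 Hz.

(a) f₀ = 1011 Hz  (b) Q = 0.6514  (c) BW = 1552 Hz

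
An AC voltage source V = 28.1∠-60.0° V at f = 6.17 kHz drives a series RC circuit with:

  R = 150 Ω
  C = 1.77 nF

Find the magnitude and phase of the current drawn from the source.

Step 1 — Angular frequency: ω = 2π·f = 2π·6170 = 3.877e+04 rad/s.
Step 2 — Component impedances:
  R: Z = R = 150 Ω
  C: Z = 1/(jωC) = -j/(ω·C) = 0 - j1.457e+04 Ω
Step 3 — Series combination: Z_total = R + C = 150 - j1.457e+04 Ω = 1.457e+04∠-89.4° Ω.
Step 4 — Source phasor: V = 28.1∠-60.0° V = 14.05 - j24.34 V.
Step 5 — Ohm's law: I = V / Z_total = (14.05 - j24.34) / (150 - j1.457e+04) = 0.00168 + j0.0009468 A.
Step 6 — Convert to polar: |I| = 0.001928 A, ∠I = 29.4°.

I = 0.001928∠29.4° A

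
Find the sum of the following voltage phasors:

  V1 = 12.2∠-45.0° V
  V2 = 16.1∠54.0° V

Step 1 — Convert each phasor to rectangular form:
  V1 = 12.2·(cos(-45.0°) + j·sin(-45.0°)) = 8.627 - j8.627 V
  V2 = 16.1·(cos(54.0°) + j·sin(54.0°)) = 9.463 + j13.03 V
Step 2 — Sum components: V_total = 18.09 + j4.398 V.
Step 3 — Convert to polar: |V_total| = 18.62 V, ∠V_total = 13.7°.

V_total = 18.62∠13.7° V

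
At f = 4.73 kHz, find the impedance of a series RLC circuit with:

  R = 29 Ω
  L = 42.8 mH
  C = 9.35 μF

Step 1 — Angular frequency: ω = 2π·f = 2π·4730 = 2.972e+04 rad/s.
Step 2 — Component impedances:
  R: Z = R = 29 Ω
  L: Z = jωL = j·2.972e+04·0.0428 = 0 + j1272 Ω
  C: Z = 1/(jωC) = -j/(ω·C) = 0 - j3.599 Ω
Step 3 — Series combination: Z_total = R + L + C = 29 + j1268 Ω = 1269∠88.7° Ω.

Z = 29 + j1268 Ω = 1269∠88.7° Ω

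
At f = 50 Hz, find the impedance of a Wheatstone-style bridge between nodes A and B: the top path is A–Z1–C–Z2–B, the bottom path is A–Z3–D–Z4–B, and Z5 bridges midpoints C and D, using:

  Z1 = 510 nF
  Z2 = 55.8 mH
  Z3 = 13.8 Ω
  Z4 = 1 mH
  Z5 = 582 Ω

Step 1 — Angular frequency: ω = 2π·f = 2π·50 = 314.2 rad/s.
Step 2 — Component impedances:
  Z1: Z = 1/(jωC) = -j/(ω·C) = 0 - j6241 Ω
  Z2: Z = jωL = j·314.2·0.0558 = 0 + j17.53 Ω
  Z3: Z = R = 13.8 Ω
  Z4: Z = jωL = j·314.2·0.001 = 0 + j0.3142 Ω
  Z5: Z = R = 582 Ω
Step 3 — Bridge requires nodal analysis (the Z5 bridge couples midpoints C and D, so the two paths cannot be reduced to a simple series/parallel combination). Setting node B to ground and injecting 1 A at node A, the 3-node admittance system at A, C, D solves to V_A = Z_AB = 13.8 + j0.2835 Ω = 13.8∠1.2° Ω.

Z = 13.8 + j0.2835 Ω = 13.8∠1.2° Ω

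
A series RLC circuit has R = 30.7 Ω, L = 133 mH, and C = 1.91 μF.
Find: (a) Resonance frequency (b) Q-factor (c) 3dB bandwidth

Step 1 — Resonance condition Im(Z)=0 gives ω₀ = 1/√(LC).
Step 2 — ω₀ = 1/√(0.133·1.91e-06) = 1984 rad/s.
Step 3 — f₀ = ω₀/(2π) = 315.8 Hz.
Step 4 — Series Q: Q = ω₀L/R = 1984·0.133/30.7 = 8.595.
Step 5 — 3dB bandwidth: Δω = ω₀/Q = 230.8 rad/s; BW = Δω/(2π) = 36.74 Hz.

(a) f₀ = 315.8 Hz  (b) Q = 8.595  (c) BW = 36.74 Hz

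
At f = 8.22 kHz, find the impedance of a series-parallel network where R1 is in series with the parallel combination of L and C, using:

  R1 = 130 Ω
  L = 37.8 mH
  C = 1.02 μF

Step 1 — Angular frequency: ω = 2π·f = 2π·8220 = 5.165e+04 rad/s.
Step 2 — Component impedances:
  R1: Z = R = 130 Ω
  L: Z = jωL = j·5.165e+04·0.0378 = 0 + j1952 Ω
  C: Z = 1/(jωC) = -j/(ω·C) = 0 - j18.98 Ω
Step 3 — Parallel branch: L || C = 1/(1/L + 1/C) = 0 - j19.17 Ω.
Step 4 — Series with R1: Z_total = R1 + (L || C) = 130 - j19.17 Ω = 131.4∠-8.4° Ω.

Z = 130 - j19.17 Ω = 131.4∠-8.4° Ω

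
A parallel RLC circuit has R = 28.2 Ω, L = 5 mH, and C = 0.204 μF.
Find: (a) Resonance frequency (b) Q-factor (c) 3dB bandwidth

Step 1 — Resonance: ω₀ = 1/√(LC) = 1/√(0.005·2.04e-07) = 3.131e+04 rad/s.
Step 2 — f₀ = ω₀/(2π) = 4983 Hz.
Step 3 — Parallel Q: Q = R/(ω₀L) = 28.2/(3.131e+04·0.005) = 0.1801.
Step 4 — Bandwidth: Δω = ω₀/Q = 1.738e+05 rad/s; BW = Δω/(2π) = 2.767e+04 Hz.

(a) f₀ = 4983 Hz  (b) Q = 0.1801  (c) BW = 2.767e+04 Hz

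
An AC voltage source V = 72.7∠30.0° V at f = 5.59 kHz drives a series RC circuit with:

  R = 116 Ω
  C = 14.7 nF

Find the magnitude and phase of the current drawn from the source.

Step 1 — Angular frequency: ω = 2π·f = 2π·5590 = 3.512e+04 rad/s.
Step 2 — Component impedances:
  R: Z = R = 116 Ω
  C: Z = 1/(jωC) = -j/(ω·C) = 0 - j1937 Ω
Step 3 — Series combination: Z_total = R + C = 116 - j1937 Ω = 1940∠-86.6° Ω.
Step 4 — Source phasor: V = 72.7∠30.0° V = 62.96 + j36.35 V.
Step 5 — Ohm's law: I = V / Z_total = (62.96 + j36.35) / (116 - j1937) = -0.01676 + j0.03351 A.
Step 6 — Convert to polar: |I| = 0.03747 A, ∠I = 116.6°.

I = 0.03747∠116.6° A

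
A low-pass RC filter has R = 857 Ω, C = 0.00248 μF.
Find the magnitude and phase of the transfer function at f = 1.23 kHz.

Step 1 — Angular frequency: ω = 2π·1230 = 7728 rad/s.
Step 2 — Transfer function: H(jω) = 1/(1 + jωRC).
Step 3 — Denominator: 1 + jωRC = 1 + j·7728·857·2.48e-09 = 1 + j0.01643.
Step 4 — H = 0.9997 - j0.01642.
Step 5 — Magnitude: |H| = 0.9999 (-0.0 dB); phase: φ = -0.9°.

|H| = 0.9999 (-0.0 dB), φ = -0.9°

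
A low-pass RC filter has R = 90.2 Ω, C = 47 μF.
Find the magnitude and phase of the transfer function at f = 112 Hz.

Step 1 — Angular frequency: ω = 2π·112 = 703.7 rad/s.
Step 2 — Transfer function: H(jω) = 1/(1 + jωRC).
Step 3 — Denominator: 1 + jωRC = 1 + j·703.7·90.2·4.7e-05 = 1 + j2.983.
Step 4 — H = 0.101 - j0.3013.
Step 5 — Magnitude: |H| = 0.3178 (-10.0 dB); phase: φ = -71.5°.

|H| = 0.3178 (-10.0 dB), φ = -71.5°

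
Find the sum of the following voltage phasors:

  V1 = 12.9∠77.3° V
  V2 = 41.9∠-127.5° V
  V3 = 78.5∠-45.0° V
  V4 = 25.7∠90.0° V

Step 1 — Convert each phasor to rectangular form:
  V1 = 12.9·(cos(77.3°) + j·sin(77.3°)) = 2.836 + j12.58 V
  V2 = 41.9·(cos(-127.5°) + j·sin(-127.5°)) = -25.51 - j33.24 V
  V3 = 78.5·(cos(-45.0°) + j·sin(-45.0°)) = 55.51 - j55.51 V
  V4 = 25.7·(cos(90.0°) + j·sin(90.0°)) = 0 + j25.7 V
Step 2 — Sum components: V_total = 32.84 - j50.46 V.
Step 3 — Convert to polar: |V_total| = 60.21 V, ∠V_total = -56.9°.

V_total = 60.21∠-56.9° V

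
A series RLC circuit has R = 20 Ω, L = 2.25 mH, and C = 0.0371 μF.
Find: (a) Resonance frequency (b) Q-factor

Step 1 — Resonance condition Im(Z)=0 gives ω₀ = 1/√(LC).
Step 2 — ω₀ = 1/√(0.00225·3.71e-08) = 1.095e+05 rad/s.
Step 3 — f₀ = ω₀/(2π) = 1.742e+04 Hz.
Step 4 — Series Q: Q = ω₀L/R = 1.095e+05·0.00225/20 = 12.31.

(a) f₀ = 1.742e+04 Hz  (b) Q = 12.31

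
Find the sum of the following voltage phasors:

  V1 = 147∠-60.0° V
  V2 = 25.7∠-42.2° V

Step 1 — Convert each phasor to rectangular form:
  V1 = 147·(cos(-60.0°) + j·sin(-60.0°)) = 73.5 - j127.3 V
  V2 = 25.7·(cos(-42.2°) + j·sin(-42.2°)) = 19.04 - j17.26 V
Step 2 — Sum components: V_total = 92.54 - j144.6 V.
Step 3 — Convert to polar: |V_total| = 171.6 V, ∠V_total = -57.4°.

V_total = 171.6∠-57.4° V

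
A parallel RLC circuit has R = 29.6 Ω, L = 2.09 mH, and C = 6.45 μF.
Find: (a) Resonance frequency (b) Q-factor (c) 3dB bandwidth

Step 1 — Resonance: ω₀ = 1/√(LC) = 1/√(0.00209·6.45e-06) = 8613 rad/s.
Step 2 — f₀ = ω₀/(2π) = 1371 Hz.
Step 3 — Parallel Q: Q = R/(ω₀L) = 29.6/(8613·0.00209) = 1.644.
Step 4 — Bandwidth: Δω = ω₀/Q = 5238 rad/s; BW = Δω/(2π) = 833.6 Hz.

(a) f₀ = 1371 Hz  (b) Q = 1.644  (c) BW = 833.6 Hz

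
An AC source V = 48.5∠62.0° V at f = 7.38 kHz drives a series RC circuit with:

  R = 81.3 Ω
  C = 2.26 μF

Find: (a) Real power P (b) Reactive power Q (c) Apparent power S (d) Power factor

Step 1 — Angular frequency: ω = 2π·f = 2π·7380 = 4.637e+04 rad/s.
Step 2 — Component impedances:
  R: Z = R = 81.3 Ω
  C: Z = 1/(jωC) = -j/(ω·C) = 0 - j9.542 Ω
Step 3 — Series combination: Z_total = R + C = 81.3 - j9.542 Ω = 81.86∠-6.7° Ω.
Step 4 — Source phasor: V = 48.5∠62.0° V = 22.77 + j42.82 V.
Step 5 — Current: I = V / Z = 0.2153 + j0.552 A = 0.5925∠68.7° A.
Step 6 — Complex power: S = V·I* = 28.54 - j3.35 VA.
Step 7 — Real power: P = Re(S) = 28.54 W.
Step 8 — Reactive power: Q = Im(S) = -3.35 VAR.
Step 9 — Apparent power: |S| = 28.74 VA.
Step 10 — Power factor: PF = P/|S| = 0.9932 (leading).

(a) P = 28.54 W  (b) Q = -3.35 VAR  (c) S = 28.74 VA  (d) PF = 0.9932 (leading)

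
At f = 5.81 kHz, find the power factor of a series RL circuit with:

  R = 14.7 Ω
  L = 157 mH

Step 1 — Angular frequency: ω = 2π·f = 2π·5810 = 3.651e+04 rad/s.
Step 2 — Component impedances:
  R: Z = R = 14.7 Ω
  L: Z = jωL = j·3.651e+04·0.157 = 0 + j5731 Ω
Step 3 — Series combination: Z_total = R + L = 14.7 + j5731 Ω = 5731∠89.9° Ω.
Step 4 — Power factor: PF = cos(φ) = Re(Z)/|Z| = 14.7/5731 = 0.002565.
Step 5 — Type: Im(Z) = 5731 ⇒ lagging (phase φ = 89.9°).

PF = 0.002565 (lagging, φ = 89.9°)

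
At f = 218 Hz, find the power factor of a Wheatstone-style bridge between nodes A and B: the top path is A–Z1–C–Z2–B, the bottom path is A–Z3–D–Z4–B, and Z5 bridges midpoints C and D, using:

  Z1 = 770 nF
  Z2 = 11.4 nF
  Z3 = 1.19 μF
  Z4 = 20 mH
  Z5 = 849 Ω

Step 1 — Angular frequency: ω = 2π·f = 2π·218 = 1370 rad/s.
Step 2 — Component impedances:
  Z1: Z = 1/(jωC) = -j/(ω·C) = 0 - j948.1 Ω
  Z2: Z = 1/(jωC) = -j/(ω·C) = 0 - j6.404e+04 Ω
  Z3: Z = 1/(jωC) = -j/(ω·C) = 0 - j613.5 Ω
  Z4: Z = jωL = j·1370·0.02 = 0 + j27.39 Ω
  Z5: Z = R = 849 Ω
Step 3 — Bridge requires nodal analysis (the Z5 bridge couples midpoints C and D, so the two paths cannot be reduced to a simple series/parallel combination). Setting node B to ground and injecting 1 A at node A, the 3-node admittance system at A, C, D solves to V_A = Z_AB = 100.2 - j400.9 Ω = 413.2∠-76.0° Ω.
Step 4 — Power factor: PF = cos(φ) = Re(Z)/|Z| = 100.2/413.2 = 0.2425.
Step 5 — Type: Im(Z) = -400.9 ⇒ leading (phase φ = -76.0°).

PF = 0.2425 (leading, φ = -76.0°)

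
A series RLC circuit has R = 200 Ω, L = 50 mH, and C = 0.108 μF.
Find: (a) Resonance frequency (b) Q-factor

Step 1 — Resonance condition Im(Z)=0 gives ω₀ = 1/√(LC).
Step 2 — ω₀ = 1/√(0.05·1.08e-07) = 1.361e+04 rad/s.
Step 3 — f₀ = ω₀/(2π) = 2166 Hz.
Step 4 — Series Q: Q = ω₀L/R = 1.361e+04·0.05/200 = 3.402.

(a) f₀ = 2166 Hz  (b) Q = 3.402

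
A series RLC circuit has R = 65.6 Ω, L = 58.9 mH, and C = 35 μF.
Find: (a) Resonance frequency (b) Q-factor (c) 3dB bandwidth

Step 1 — Resonance: ω₀ = 1/√(LC) = 1/√(0.0589·3.5e-05) = 696.5 rad/s.
Step 2 — f₀ = ω₀/(2π) = 110.8 Hz.
Step 3 — Series Q: Q = ω₀L/R = 696.5·0.0589/65.6 = 0.6253.
Step 4 — Bandwidth: Δω = ω₀/Q = 1114 rad/s; BW = Δω/(2π) = 177.3 Hz.

(a) f₀ = 110.8 Hz  (b) Q = 0.6253  (c) BW = 177.3 Hz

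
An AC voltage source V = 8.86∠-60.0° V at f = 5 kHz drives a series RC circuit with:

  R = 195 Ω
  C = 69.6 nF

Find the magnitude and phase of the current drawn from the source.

Step 1 — Angular frequency: ω = 2π·f = 2π·5000 = 3.142e+04 rad/s.
Step 2 — Component impedances:
  R: Z = R = 195 Ω
  C: Z = 1/(jωC) = -j/(ω·C) = 0 - j457.3 Ω
Step 3 — Series combination: Z_total = R + C = 195 - j457.3 Ω = 497.2∠-66.9° Ω.
Step 4 — Source phasor: V = 8.86∠-60.0° V = 4.43 - j7.673 V.
Step 5 — Ohm's law: I = V / Z_total = (4.43 - j7.673) / (195 - j457.3) = 0.01769 + j0.002143 A.
Step 6 — Convert to polar: |I| = 0.01782 A, ∠I = 6.9°.

I = 0.01782∠6.9° A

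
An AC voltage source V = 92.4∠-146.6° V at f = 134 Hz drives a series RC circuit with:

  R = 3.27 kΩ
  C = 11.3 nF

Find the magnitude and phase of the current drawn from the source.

Step 1 — Angular frequency: ω = 2π·f = 2π·134 = 841.9 rad/s.
Step 2 — Component impedances:
  R: Z = R = 3270 Ω
  C: Z = 1/(jωC) = -j/(ω·C) = 0 - j1.051e+05 Ω
Step 3 — Series combination: Z_total = R + C = 3270 - j1.051e+05 Ω = 1.052e+05∠-88.2° Ω.
Step 4 — Source phasor: V = 92.4∠-146.6° V = -77.14 - j50.86 V.
Step 5 — Ohm's law: I = V / Z_total = (-77.14 - j50.86) / (3270 - j1.051e+05) = 0.0004606 - j0.0007482 A.
Step 6 — Convert to polar: |I| = 0.0008787 A, ∠I = -58.4°.

I = 0.0008787∠-58.4° A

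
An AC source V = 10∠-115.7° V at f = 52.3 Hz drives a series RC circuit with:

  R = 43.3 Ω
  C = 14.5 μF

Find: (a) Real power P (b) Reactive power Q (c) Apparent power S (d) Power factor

Step 1 — Angular frequency: ω = 2π·f = 2π·52.3 = 328.6 rad/s.
Step 2 — Component impedances:
  R: Z = R = 43.3 Ω
  C: Z = 1/(jωC) = -j/(ω·C) = 0 - j209.9 Ω
Step 3 — Series combination: Z_total = R + C = 43.3 - j209.9 Ω = 214.3∠-78.3° Ω.
Step 4 — Source phasor: V = 10∠-115.7° V = -4.337 - j9.011 V.
Step 5 — Current: I = V / Z = 0.03709 - j0.02832 A = 0.04667∠-37.4° A.
Step 6 — Complex power: S = V·I* = 0.09429 - j0.457 VA.
Step 7 — Real power: P = Re(S) = 0.09429 W.
Step 8 — Reactive power: Q = Im(S) = -0.457 VAR.
Step 9 — Apparent power: |S| = 0.4667 VA.
Step 10 — Power factor: PF = P/|S| = 0.2021 (leading).

(a) P = 0.09429 W  (b) Q = -0.457 VAR  (c) S = 0.4667 VA  (d) PF = 0.2021 (leading)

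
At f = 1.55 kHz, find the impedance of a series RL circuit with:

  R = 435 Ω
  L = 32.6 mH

Step 1 — Angular frequency: ω = 2π·f = 2π·1550 = 9739 rad/s.
Step 2 — Component impedances:
  R: Z = R = 435 Ω
  L: Z = jωL = j·9739·0.0326 = 0 + j317.5 Ω
Step 3 — Series combination: Z_total = R + L = 435 + j317.5 Ω = 538.5∠36.1° Ω.

Z = 435 + j317.5 Ω = 538.5∠36.1° Ω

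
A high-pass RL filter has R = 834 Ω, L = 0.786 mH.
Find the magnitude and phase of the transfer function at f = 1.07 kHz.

Step 1 — Angular frequency: ω = 2π·1070 = 6723 rad/s.
Step 2 — Transfer function: H(jω) = jωL/(R + jωL).
Step 3 — Numerator jωL = j·5.284; denominator R + jωL = 834 + j5.284.
Step 4 — H = 4.014e-05 + j0.006336.
Step 5 — Magnitude: |H| = 0.006336 (-44.0 dB); phase: φ = 89.6°.

|H| = 0.006336 (-44.0 dB), φ = 89.6°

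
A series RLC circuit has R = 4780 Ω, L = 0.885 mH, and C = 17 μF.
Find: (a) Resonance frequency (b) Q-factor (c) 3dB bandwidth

Step 1 — Resonance condition Im(Z)=0 gives ω₀ = 1/√(LC).
Step 2 — ω₀ = 1/√(0.000885·1.7e-05) = 8153 rad/s.
Step 3 — f₀ = ω₀/(2π) = 1298 Hz.
Step 4 — Series Q: Q = ω₀L/R = 8153·0.000885/4780 = 0.001509.
Step 5 — 3dB bandwidth: Δω = ω₀/Q = 5.401e+06 rad/s; BW = Δω/(2π) = 8.596e+05 Hz.

(a) f₀ = 1298 Hz  (b) Q = 0.001509  (c) BW = 8.596e+05 Hz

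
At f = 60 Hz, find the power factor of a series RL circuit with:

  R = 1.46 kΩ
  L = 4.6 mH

Step 1 — Angular frequency: ω = 2π·f = 2π·60 = 377 rad/s.
Step 2 — Component impedances:
  R: Z = R = 1460 Ω
  L: Z = jωL = j·377·0.0046 = 0 + j1.734 Ω
Step 3 — Series combination: Z_total = R + L = 1460 + j1.734 Ω = 1460∠0.1° Ω.
Step 4 — Power factor: PF = cos(φ) = Re(Z)/|Z| = 1460/1460 = 1.
Step 5 — Type: Im(Z) = 1.734 ⇒ lagging (phase φ = 0.1°).

PF = 1 (lagging, φ = 0.1°)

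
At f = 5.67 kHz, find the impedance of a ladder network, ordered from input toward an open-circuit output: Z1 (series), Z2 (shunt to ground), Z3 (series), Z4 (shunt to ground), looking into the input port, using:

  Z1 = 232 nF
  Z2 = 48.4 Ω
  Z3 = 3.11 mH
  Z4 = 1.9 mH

Step 1 — Angular frequency: ω = 2π·f = 2π·5670 = 3.563e+04 rad/s.
Step 2 — Component impedances:
  Z1: Z = 1/(jωC) = -j/(ω·C) = 0 - j121 Ω
  Z2: Z = R = 48.4 Ω
  Z3: Z = jωL = j·3.563e+04·0.00311 = 0 + j110.8 Ω
  Z4: Z = jωL = j·3.563e+04·0.0019 = 0 + j67.69 Ω
Step 3 — Ladder network (open output): work backward from the far end, alternating series and parallel combinations. Z_in = 45.08 - j108.8 Ω = 117.7∠-67.5° Ω.

Z = 45.08 - j108.8 Ω = 117.7∠-67.5° Ω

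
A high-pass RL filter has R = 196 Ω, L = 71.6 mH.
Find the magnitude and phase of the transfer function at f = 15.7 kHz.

Step 1 — Angular frequency: ω = 2π·1.57e+04 = 9.865e+04 rad/s.
Step 2 — Transfer function: H(jω) = jωL/(R + jωL).
Step 3 — Numerator jωL = j·7063; denominator R + jωL = 196 + j7063.
Step 4 — H = 0.9992 + j0.02773.
Step 5 — Magnitude: |H| = 0.9996 (-0.0 dB); phase: φ = 1.6°.

|H| = 0.9996 (-0.0 dB), φ = 1.6°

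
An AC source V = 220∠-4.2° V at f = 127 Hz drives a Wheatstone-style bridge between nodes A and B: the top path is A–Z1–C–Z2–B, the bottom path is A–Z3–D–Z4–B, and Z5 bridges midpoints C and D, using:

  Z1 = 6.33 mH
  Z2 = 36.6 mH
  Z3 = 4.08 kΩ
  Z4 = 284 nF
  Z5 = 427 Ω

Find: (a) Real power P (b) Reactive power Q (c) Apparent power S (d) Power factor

Step 1 — Angular frequency: ω = 2π·f = 2π·127 = 798 rad/s.
Step 2 — Component impedances:
  Z1: Z = jωL = j·798·0.00633 = 0 + j5.051 Ω
  Z2: Z = jωL = j·798·0.0366 = 0 + j29.21 Ω
  Z3: Z = R = 4080 Ω
  Z4: Z = 1/(jωC) = -j/(ω·C) = 0 - j4413 Ω
  Z5: Z = R = 427 Ω
Step 3 — Bridge requires nodal analysis (the Z5 bridge couples midpoints C and D, so the two paths cannot be reduced to a simple series/parallel combination). Setting node B to ground and injecting 1 A at node A, the 3-node admittance system at A, C, D solves to V_A = Z_AB = 0.02326 + j34.46 Ω = 34.46∠90.0° Ω.
Step 4 — Source phasor: V = 220∠-4.2° V = 219.4 - j16.11 V.
Step 5 — Current: I = V / Z = -0.4633 - j6.368 A = 6.385∠-94.2° A.
Step 6 — Complex power: S = V·I* = 0.9482 + j1405 VA.
Step 7 — Real power: P = Re(S) = 0.9482 W.
Step 8 — Reactive power: Q = Im(S) = 1405 VAR.
Step 9 — Apparent power: |S| = 1405 VA.
Step 10 — Power factor: PF = P/|S| = 0.000675 (lagging).

(a) P = 0.9482 W  (b) Q = 1405 VAR  (c) S = 1405 VA  (d) PF = 0.000675 (lagging)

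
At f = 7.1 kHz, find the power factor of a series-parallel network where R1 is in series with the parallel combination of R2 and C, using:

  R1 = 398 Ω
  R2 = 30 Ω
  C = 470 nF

Step 1 — Angular frequency: ω = 2π·f = 2π·7100 = 4.461e+04 rad/s.
Step 2 — Component impedances:
  R1: Z = R = 398 Ω
  R2: Z = R = 30 Ω
  C: Z = 1/(jωC) = -j/(ω·C) = 0 - j47.69 Ω
Step 3 — Parallel branch: R2 || C = 1/(1/R2 + 1/C) = 21.5 - j13.52 Ω.
Step 4 — Series with R1: Z_total = R1 + (R2 || C) = 419.5 - j13.52 Ω = 419.7∠-1.8° Ω.
Step 5 — Power factor: PF = cos(φ) = Re(Z)/|Z| = 419.5/419.7 = 0.9995.
Step 6 — Type: Im(Z) = -13.52 ⇒ leading (phase φ = -1.8°).

PF = 0.9995 (leading, φ = -1.8°)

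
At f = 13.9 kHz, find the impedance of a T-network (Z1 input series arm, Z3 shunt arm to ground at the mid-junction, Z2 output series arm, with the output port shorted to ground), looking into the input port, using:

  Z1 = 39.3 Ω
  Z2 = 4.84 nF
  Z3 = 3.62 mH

Step 1 — Angular frequency: ω = 2π·f = 2π·1.39e+04 = 8.734e+04 rad/s.
Step 2 — Component impedances:
  Z1: Z = R = 39.3 Ω
  Z2: Z = 1/(jωC) = -j/(ω·C) = 0 - j2366 Ω
  Z3: Z = jωL = j·8.734e+04·0.00362 = 0 + j316.2 Ω
Step 3 — With the output port shorted to ground, the output series arm Z2 runs from the junction to ground; the shunt arm Z3 also runs from the junction to ground. They appear in parallel: Z3 || Z2 = 0 + j364.9 Ω.
Step 4 — Series with input arm Z1: Z_in = Z1 + (Z3 || Z2) = 39.3 + j364.9 Ω = 367∠83.9° Ω.

Z = 39.3 + j364.9 Ω = 367∠83.9° Ω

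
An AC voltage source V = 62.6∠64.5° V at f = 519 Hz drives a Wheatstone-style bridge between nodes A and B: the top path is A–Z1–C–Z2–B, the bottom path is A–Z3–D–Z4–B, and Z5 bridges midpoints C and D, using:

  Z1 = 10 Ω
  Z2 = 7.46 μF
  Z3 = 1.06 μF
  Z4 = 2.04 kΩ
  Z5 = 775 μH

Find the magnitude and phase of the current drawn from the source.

Step 1 — Angular frequency: ω = 2π·f = 2π·519 = 3261 rad/s.
Step 2 — Component impedances:
  Z1: Z = R = 10 Ω
  Z2: Z = 1/(jωC) = -j/(ω·C) = 0 - j41.11 Ω
  Z3: Z = 1/(jωC) = -j/(ω·C) = 0 - j289.3 Ω
  Z4: Z = R = 2040 Ω
  Z5: Z = jωL = j·3261·0.000775 = 0 + j2.527 Ω
Step 3 — Bridge requires nodal analysis (the Z5 bridge couples midpoints C and D, so the two paths cannot be reduced to a simple series/parallel combination). Setting node B to ground and injecting 1 A at node A, the 3-node admittance system at A, C, D solves to V_A = Z_AB = 10.82 - j41.44 Ω = 42.83∠-75.4° Ω.
Step 4 — Source phasor: V = 62.6∠64.5° V = 26.95 + j56.5 V.
Step 5 — Ohm's law: I = V / Z_total = (26.95 + j56.5) / (10.82 - j41.44) = -1.118 + j0.9419 A.
Step 6 — Convert to polar: |I| = 1.462 A, ∠I = 139.9°.

I = 1.462∠139.9° A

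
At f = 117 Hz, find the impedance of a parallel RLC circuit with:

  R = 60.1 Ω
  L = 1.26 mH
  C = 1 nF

Step 1 — Angular frequency: ω = 2π·f = 2π·117 = 735.1 rad/s.
Step 2 — Component impedances:
  R: Z = R = 60.1 Ω
  L: Z = jωL = j·735.1·0.00126 = 0 + j0.9263 Ω
  C: Z = 1/(jωC) = -j/(ω·C) = 0 - j1.36e+06 Ω
Step 3 — Parallel combination: 1/Z_total = 1/R + 1/L + 1/C; Z_total = 0.01427 + j0.926 Ω = 0.9262∠89.1° Ω.

Z = 0.01427 + j0.926 Ω = 0.9262∠89.1° Ω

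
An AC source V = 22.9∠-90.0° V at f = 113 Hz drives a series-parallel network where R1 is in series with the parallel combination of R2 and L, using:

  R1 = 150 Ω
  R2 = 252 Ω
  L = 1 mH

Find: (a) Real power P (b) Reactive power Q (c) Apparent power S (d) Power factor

Step 1 — Angular frequency: ω = 2π·f = 2π·113 = 710 rad/s.
Step 2 — Component impedances:
  R1: Z = R = 150 Ω
  R2: Z = R = 252 Ω
  L: Z = jωL = j·710·0.001 = 0 + j0.71 Ω
Step 3 — Parallel branch: R2 || L = 1/(1/R2 + 1/L) = 0.002 + j0.71 Ω.
Step 4 — Series with R1: Z_total = R1 + (R2 || L) = 150 + j0.71 Ω = 150∠0.3° Ω.
Step 5 — Source phasor: V = 22.9∠-90.0° V = 0 - j22.9 V.
Step 6 — Current: I = V / Z = -0.0007226 - j0.1527 A = 0.1527∠-90.3° A.
Step 7 — Complex power: S = V·I* = 3.496 + j0.01655 VA.
Step 8 — Real power: P = Re(S) = 3.496 W.
Step 9 — Reactive power: Q = Im(S) = 0.01655 VAR.
Step 10 — Apparent power: |S| = 3.496 VA.
Step 11 — Power factor: PF = P/|S| = 1 (lagging).

(a) P = 3.496 W  (b) Q = 0.01655 VAR  (c) S = 3.496 VA  (d) PF = 1 (lagging)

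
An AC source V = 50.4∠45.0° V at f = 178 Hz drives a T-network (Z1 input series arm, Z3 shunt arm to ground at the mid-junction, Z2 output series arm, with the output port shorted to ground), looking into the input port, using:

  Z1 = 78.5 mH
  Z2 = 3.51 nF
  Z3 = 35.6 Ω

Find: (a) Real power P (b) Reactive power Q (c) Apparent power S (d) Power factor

Step 1 — Angular frequency: ω = 2π·f = 2π·178 = 1118 rad/s.
Step 2 — Component impedances:
  Z1: Z = jωL = j·1118·0.0785 = 0 + j87.79 Ω
  Z2: Z = 1/(jωC) = -j/(ω·C) = 0 - j2.547e+05 Ω
  Z3: Z = R = 35.6 Ω
Step 3 — With the output port shorted to ground, the output series arm Z2 runs from the junction to ground; the shunt arm Z3 also runs from the junction to ground. They appear in parallel: Z3 || Z2 = 35.6 - j0.004975 Ω.
Step 4 — Series with input arm Z1: Z_in = Z1 + (Z3 || Z2) = 35.6 + j87.79 Ω = 94.73∠67.9° Ω.
Step 5 — Source phasor: V = 50.4∠45.0° V = 35.64 + j35.64 V.
Step 6 — Current: I = V / Z = 0.49 - j0.2073 A = 0.532∠-22.9° A.
Step 7 — Complex power: S = V·I* = 10.08 + j24.85 VA.
Step 8 — Real power: P = Re(S) = 10.08 W.
Step 9 — Reactive power: Q = Im(S) = 24.85 VAR.
Step 10 — Apparent power: |S| = 26.81 VA.
Step 11 — Power factor: PF = P/|S| = 0.3758 (lagging).

(a) P = 10.08 W  (b) Q = 24.85 VAR  (c) S = 26.81 VA  (d) PF = 0.3758 (lagging)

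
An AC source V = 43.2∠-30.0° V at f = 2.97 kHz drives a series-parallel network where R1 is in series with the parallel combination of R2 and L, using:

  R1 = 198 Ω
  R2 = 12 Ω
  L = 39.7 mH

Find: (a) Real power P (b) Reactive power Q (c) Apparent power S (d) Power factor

Step 1 — Angular frequency: ω = 2π·f = 2π·2970 = 1.866e+04 rad/s.
Step 2 — Component impedances:
  R1: Z = R = 198 Ω
  R2: Z = R = 12 Ω
  L: Z = jωL = j·1.866e+04·0.0397 = 0 + j740.8 Ω
Step 3 — Parallel branch: R2 || L = 1/(1/R2 + 1/L) = 12 + j0.1943 Ω.
Step 4 — Series with R1: Z_total = R1 + (R2 || L) = 210 + j0.1943 Ω = 210∠0.1° Ω.
Step 5 — Source phasor: V = 43.2∠-30.0° V = 37.41 - j21.6 V.
Step 6 — Current: I = V / Z = 0.1781 - j0.103 A = 0.2057∠-30.1° A.
Step 7 — Complex power: S = V·I* = 8.887 + j0.008224 VA.
Step 8 — Real power: P = Re(S) = 8.887 W.
Step 9 — Reactive power: Q = Im(S) = 0.008224 VAR.
Step 10 — Apparent power: |S| = 8.887 VA.
Step 11 — Power factor: PF = P/|S| = 1 (lagging).

(a) P = 8.887 W  (b) Q = 0.008224 VAR  (c) S = 8.887 VA  (d) PF = 1 (lagging)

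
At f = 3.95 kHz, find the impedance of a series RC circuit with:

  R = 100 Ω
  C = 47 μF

Step 1 — Angular frequency: ω = 2π·f = 2π·3950 = 2.482e+04 rad/s.
Step 2 — Component impedances:
  R: Z = R = 100 Ω
  C: Z = 1/(jωC) = -j/(ω·C) = 0 - j0.8573 Ω
Step 3 — Series combination: Z_total = R + C = 100 - j0.8573 Ω = 100∠-0.5° Ω.

Z = 100 - j0.8573 Ω = 100∠-0.5° Ω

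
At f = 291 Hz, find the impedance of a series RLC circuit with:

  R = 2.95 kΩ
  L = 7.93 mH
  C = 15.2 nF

Step 1 — Angular frequency: ω = 2π·f = 2π·291 = 1828 rad/s.
Step 2 — Component impedances:
  R: Z = R = 2950 Ω
  L: Z = jωL = j·1828·0.00793 = 0 + j14.5 Ω
  C: Z = 1/(jωC) = -j/(ω·C) = 0 - j3.598e+04 Ω
Step 3 — Series combination: Z_total = R + L + C = 2950 - j3.597e+04 Ω = 3.609e+04∠-85.3° Ω.

Z = 2950 - j3.597e+04 Ω = 3.609e+04∠-85.3° Ω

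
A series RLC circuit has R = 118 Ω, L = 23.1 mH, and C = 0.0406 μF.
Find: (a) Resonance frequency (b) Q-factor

Step 1 — Resonance condition Im(Z)=0 gives ω₀ = 1/√(LC).
Step 2 — ω₀ = 1/√(0.0231·4.06e-08) = 3.265e+04 rad/s.
Step 3 — f₀ = ω₀/(2π) = 5197 Hz.
Step 4 — Series Q: Q = ω₀L/R = 3.265e+04·0.0231/118 = 6.392.

(a) f₀ = 5197 Hz  (b) Q = 6.392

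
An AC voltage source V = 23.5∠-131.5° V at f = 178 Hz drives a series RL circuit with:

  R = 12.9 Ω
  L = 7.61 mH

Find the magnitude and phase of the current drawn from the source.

Step 1 — Angular frequency: ω = 2π·f = 2π·178 = 1118 rad/s.
Step 2 — Component impedances:
  R: Z = R = 12.9 Ω
  L: Z = jωL = j·1118·0.00761 = 0 + j8.511 Ω
Step 3 — Series combination: Z_total = R + L = 12.9 + j8.511 Ω = 15.45∠33.4° Ω.
Step 4 — Source phasor: V = 23.5∠-131.5° V = -15.57 - j17.6 V.
Step 5 — Ohm's law: I = V / Z_total = (-15.57 - j17.6) / (12.9 + j8.511) = -1.468 - j0.3957 A.
Step 6 — Convert to polar: |I| = 1.521 A, ∠I = -164.9°.

I = 1.521∠-164.9° A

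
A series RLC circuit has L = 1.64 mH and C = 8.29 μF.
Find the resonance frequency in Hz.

Step 1 — Resonance condition Im(Z)=0 gives ω₀ = 1/√(LC).
Step 2 — ω₀ = 1/√(0.00164·8.29e-06) = 8576 rad/s.
Step 3 — f₀ = ω₀/(2π) = 1365 Hz.

f₀ = 1365 Hz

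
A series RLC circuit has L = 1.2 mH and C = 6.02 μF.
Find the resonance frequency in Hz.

Step 1 — Resonance condition Im(Z)=0 gives ω₀ = 1/√(LC).
Step 2 — ω₀ = 1/√(0.0012·6.02e-06) = 1.177e+04 rad/s.
Step 3 — f₀ = ω₀/(2π) = 1873 Hz.

f₀ = 1873 Hz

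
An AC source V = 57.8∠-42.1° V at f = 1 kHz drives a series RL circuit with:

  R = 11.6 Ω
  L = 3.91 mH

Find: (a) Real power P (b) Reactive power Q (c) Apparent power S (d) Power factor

Step 1 — Angular frequency: ω = 2π·f = 2π·1000 = 6283 rad/s.
Step 2 — Component impedances:
  R: Z = R = 11.6 Ω
  L: Z = jωL = j·6283·0.00391 = 0 + j24.57 Ω
Step 3 — Series combination: Z_total = R + L = 11.6 + j24.57 Ω = 27.17∠64.7° Ω.
Step 4 — Source phasor: V = 57.8∠-42.1° V = 42.89 - j38.75 V.
Step 5 — Current: I = V / Z = -0.6158 - j2.036 A = 2.127∠-106.8° A.
Step 6 — Complex power: S = V·I* = 52.5 + j111.2 VA.
Step 7 — Real power: P = Re(S) = 52.5 W.
Step 8 — Reactive power: Q = Im(S) = 111.2 VAR.
Step 9 — Apparent power: |S| = 123 VA.
Step 10 — Power factor: PF = P/|S| = 0.427 (lagging).

(a) P = 52.5 W  (b) Q = 111.2 VAR  (c) S = 123 VA  (d) PF = 0.427 (lagging)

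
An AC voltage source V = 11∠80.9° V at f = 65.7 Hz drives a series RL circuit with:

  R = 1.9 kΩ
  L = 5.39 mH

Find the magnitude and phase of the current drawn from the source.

Step 1 — Angular frequency: ω = 2π·f = 2π·65.7 = 412.8 rad/s.
Step 2 — Component impedances:
  R: Z = R = 1900 Ω
  L: Z = jωL = j·412.8·0.00539 = 0 + j2.225 Ω
Step 3 — Series combination: Z_total = R + L = 1900 + j2.225 Ω = 1900∠0.1° Ω.
Step 4 — Source phasor: V = 11∠80.9° V = 1.74 + j10.86 V.
Step 5 — Ohm's law: I = V / Z_total = (1.74 + j10.86) / (1900 + j2.225) = 0.0009223 + j0.005716 A.
Step 6 — Convert to polar: |I| = 0.005789 A, ∠I = 80.8°.

I = 0.005789∠80.8° A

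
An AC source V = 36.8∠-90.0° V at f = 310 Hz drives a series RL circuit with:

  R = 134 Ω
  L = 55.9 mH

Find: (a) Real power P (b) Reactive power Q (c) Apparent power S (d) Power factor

Step 1 — Angular frequency: ω = 2π·f = 2π·310 = 1948 rad/s.
Step 2 — Component impedances:
  R: Z = R = 134 Ω
  L: Z = jωL = j·1948·0.0559 = 0 + j108.9 Ω
Step 3 — Series combination: Z_total = R + L = 134 + j108.9 Ω = 172.7∠39.1° Ω.
Step 4 — Source phasor: V = 36.8∠-90.0° V = 0 - j36.8 V.
Step 5 — Current: I = V / Z = -0.1344 - j0.1654 A = 0.2131∠-129.1° A.
Step 6 — Complex power: S = V·I* = 6.087 + j4.946 VA.
Step 7 — Real power: P = Re(S) = 6.087 W.
Step 8 — Reactive power: Q = Im(S) = 4.946 VAR.
Step 9 — Apparent power: |S| = 7.843 VA.
Step 10 — Power factor: PF = P/|S| = 0.7761 (lagging).

(a) P = 6.087 W  (b) Q = 4.946 VAR  (c) S = 7.843 VA  (d) PF = 0.7761 (lagging)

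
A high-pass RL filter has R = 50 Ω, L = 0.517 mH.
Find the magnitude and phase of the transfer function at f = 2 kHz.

Step 1 — Angular frequency: ω = 2π·2000 = 1.257e+04 rad/s.
Step 2 — Transfer function: H(jω) = jωL/(R + jωL).
Step 3 — Numerator jωL = j·6.497; denominator R + jωL = 50 + j6.497.
Step 4 — H = 0.0166 + j0.1278.
Step 5 — Magnitude: |H| = 0.1289 (-17.8 dB); phase: φ = 82.6°.

|H| = 0.1289 (-17.8 dB), φ = 82.6°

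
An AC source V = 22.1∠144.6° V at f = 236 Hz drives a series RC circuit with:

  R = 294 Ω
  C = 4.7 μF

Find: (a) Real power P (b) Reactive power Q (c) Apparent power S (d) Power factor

Step 1 — Angular frequency: ω = 2π·f = 2π·236 = 1483 rad/s.
Step 2 — Component impedances:
  R: Z = R = 294 Ω
  C: Z = 1/(jωC) = -j/(ω·C) = 0 - j143.5 Ω
Step 3 — Series combination: Z_total = R + C = 294 - j143.5 Ω = 327.1∠-26.0° Ω.
Step 4 — Source phasor: V = 22.1∠144.6° V = -18.01 + j12.8 V.
Step 5 — Current: I = V / Z = -0.06665 + j0.01102 A = 0.06755∠170.6° A.
Step 6 — Complex power: S = V·I* = 1.342 - j0.6548 VA.
Step 7 — Real power: P = Re(S) = 1.342 W.
Step 8 — Reactive power: Q = Im(S) = -0.6548 VAR.
Step 9 — Apparent power: |S| = 1.493 VA.
Step 10 — Power factor: PF = P/|S| = 0.8987 (leading).

(a) P = 1.342 W  (b) Q = -0.6548 VAR  (c) S = 1.493 VA  (d) PF = 0.8987 (leading)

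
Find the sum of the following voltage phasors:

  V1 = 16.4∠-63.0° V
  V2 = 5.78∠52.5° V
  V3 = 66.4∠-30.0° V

Step 1 — Convert each phasor to rectangular form:
  V1 = 16.4·(cos(-63.0°) + j·sin(-63.0°)) = 7.445 - j14.61 V
  V2 = 5.78·(cos(52.5°) + j·sin(52.5°)) = 3.519 + j4.586 V
  V3 = 66.4·(cos(-30.0°) + j·sin(-30.0°)) = 57.5 - j33.2 V
Step 2 — Sum components: V_total = 68.47 - j43.23 V.
Step 3 — Convert to polar: |V_total| = 80.97 V, ∠V_total = -32.3°.

V_total = 80.97∠-32.3° V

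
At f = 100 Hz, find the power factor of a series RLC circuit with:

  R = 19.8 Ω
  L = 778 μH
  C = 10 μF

Step 1 — Angular frequency: ω = 2π·f = 2π·100 = 628.3 rad/s.
Step 2 — Component impedances:
  R: Z = R = 19.8 Ω
  L: Z = jωL = j·628.3·0.000778 = 0 + j0.4888 Ω
  C: Z = 1/(jωC) = -j/(ω·C) = 0 - j159.2 Ω
Step 3 — Series combination: Z_total = R + L + C = 19.8 - j158.7 Ω = 159.9∠-82.9° Ω.
Step 4 — Power factor: PF = cos(φ) = Re(Z)/|Z| = 19.8/159.9 = 0.1238.
Step 5 — Type: Im(Z) = -158.7 ⇒ leading (phase φ = -82.9°).

PF = 0.1238 (leading, φ = -82.9°)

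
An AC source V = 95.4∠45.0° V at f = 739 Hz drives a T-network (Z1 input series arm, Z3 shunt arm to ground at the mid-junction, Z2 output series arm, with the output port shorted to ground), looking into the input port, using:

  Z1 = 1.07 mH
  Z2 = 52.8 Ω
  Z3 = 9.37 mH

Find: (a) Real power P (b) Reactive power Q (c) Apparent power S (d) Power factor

Step 1 — Angular frequency: ω = 2π·f = 2π·739 = 4643 rad/s.
Step 2 — Component impedances:
  Z1: Z = jωL = j·4643·0.00107 = 0 + j4.968 Ω
  Z2: Z = R = 52.8 Ω
  Z3: Z = jωL = j·4643·0.00937 = 0 + j43.51 Ω
Step 3 — With the output port shorted to ground, the output series arm Z2 runs from the junction to ground; the shunt arm Z3 also runs from the junction to ground. They appear in parallel: Z3 || Z2 = 21.35 + j25.91 Ω.
Step 4 — Series with input arm Z1: Z_in = Z1 + (Z3 || Z2) = 21.35 + j30.88 Ω = 37.54∠55.3° Ω.
Step 5 — Source phasor: V = 95.4∠45.0° V = 67.46 + j67.46 V.
Step 6 — Current: I = V / Z = 2.5 - j0.456 A = 2.541∠-10.3° A.
Step 7 — Complex power: S = V·I* = 137.9 + j199.4 VA.
Step 8 — Real power: P = Re(S) = 137.9 W.
Step 9 — Reactive power: Q = Im(S) = 199.4 VAR.
Step 10 — Apparent power: |S| = 242.4 VA.
Step 11 — Power factor: PF = P/|S| = 0.5687 (lagging).

(a) P = 137.9 W  (b) Q = 199.4 VAR  (c) S = 242.4 VA  (d) PF = 0.5687 (lagging)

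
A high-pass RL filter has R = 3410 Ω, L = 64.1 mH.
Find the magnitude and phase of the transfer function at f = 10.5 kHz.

Step 1 — Angular frequency: ω = 2π·1.05e+04 = 6.597e+04 rad/s.
Step 2 — Transfer function: H(jω) = jωL/(R + jωL).
Step 3 — Numerator jωL = j·4229; denominator R + jωL = 3410 + j4229.
Step 4 — H = 0.606 + j0.4886.
Step 5 — Magnitude: |H| = 0.7784 (-2.2 dB); phase: φ = 38.9°.

|H| = 0.7784 (-2.2 dB), φ = 38.9°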